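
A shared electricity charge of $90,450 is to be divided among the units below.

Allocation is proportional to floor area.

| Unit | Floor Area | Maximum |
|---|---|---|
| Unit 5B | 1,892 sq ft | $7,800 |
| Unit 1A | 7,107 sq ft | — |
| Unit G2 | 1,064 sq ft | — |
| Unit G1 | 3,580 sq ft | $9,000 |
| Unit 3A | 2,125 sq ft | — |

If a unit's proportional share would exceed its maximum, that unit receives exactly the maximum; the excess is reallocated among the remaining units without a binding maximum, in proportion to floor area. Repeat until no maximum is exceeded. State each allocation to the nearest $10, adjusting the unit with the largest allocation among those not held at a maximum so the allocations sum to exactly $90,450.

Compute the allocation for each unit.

Unit 5B: $7,800 · Unit 1A: $50,840 · Unit G2: $7,610 · Unit G1: $9,000 · Unit 3A: $15,200

Total floor area = 15,768.
Pro-rata shares before constraints: Unit 5B 10,853.08; Unit 1A 40,767.89; Unit G2 6,103.42; Unit G1 20,535.96; Unit 3A 12,189.64.
Cap binds for Unit 5B ($7,800), Unit G1 ($9,000); remaining pool $73,650 reallocated over remaining floor area 10,296.
Redistributed shares: Unit 1A 50,838.24 → $50,840; Unit G2 7,611.07 → $7,610; Unit 3A 15,200.68 → $15,200.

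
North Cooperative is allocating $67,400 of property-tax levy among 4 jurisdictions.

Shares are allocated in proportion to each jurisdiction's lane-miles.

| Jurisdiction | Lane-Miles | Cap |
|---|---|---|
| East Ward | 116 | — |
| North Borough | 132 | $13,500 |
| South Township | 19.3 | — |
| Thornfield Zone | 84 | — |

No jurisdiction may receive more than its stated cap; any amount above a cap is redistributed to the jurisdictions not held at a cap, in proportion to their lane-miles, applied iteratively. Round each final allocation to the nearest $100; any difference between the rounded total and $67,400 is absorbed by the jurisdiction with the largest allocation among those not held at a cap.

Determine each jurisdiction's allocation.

East Ward: $28,600 | North Borough: $13,500 | South Township: $4,700 | Thornfield Zone: $20,600

Sum of lane-miles: 351.3.
Pro-rata shares before constraints: East Ward 22,255.62; North Borough 25,325.36; South Township 3,702.88; Thornfield Zone 16,116.14.
Held at cap: North Borough ($13,500); residual $53,900 reallocated over remaining lane-miles 219.3.
Shares after redistribution: East Ward 28,510.72 → $28,500; South Township 4,743.59 → $4,700; Thornfield Zone 20,645.69 → $20,600.
Rounding difference +$100 applied to East Ward → $28,600.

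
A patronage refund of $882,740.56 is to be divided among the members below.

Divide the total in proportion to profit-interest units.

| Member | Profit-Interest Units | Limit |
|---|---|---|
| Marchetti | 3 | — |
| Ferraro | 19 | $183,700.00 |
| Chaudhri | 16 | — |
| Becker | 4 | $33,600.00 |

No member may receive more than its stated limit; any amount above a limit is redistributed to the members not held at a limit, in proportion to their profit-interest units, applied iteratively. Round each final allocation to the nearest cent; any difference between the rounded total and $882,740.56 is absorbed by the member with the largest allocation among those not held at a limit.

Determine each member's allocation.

Marchetti: $105,069.56 · Ferraro: $183,700.00 · Chaudhri: $560,371.00 · Becker: $33,600.00

Total profit-interest units = 42.
Pro-rata shares before constraints: Marchetti 63,052.8971; Ferraro 399,335.0152; Chaudhri 336,282.1181; Becker 84,070.5295.
Capped: Ferraro ($183,700.00), Becker ($33,600.00); residual $665,440.56 reallocated over remaining profit-interest units 19.
Redistributed shares: Marchetti 105,069.5621 → $105,069.56; Chaudhri 560,370.9979 → $560,371.00.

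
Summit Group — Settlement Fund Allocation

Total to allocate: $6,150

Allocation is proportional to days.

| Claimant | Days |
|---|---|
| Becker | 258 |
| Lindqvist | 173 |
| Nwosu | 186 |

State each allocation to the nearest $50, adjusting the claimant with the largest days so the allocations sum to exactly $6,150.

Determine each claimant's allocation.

Combined days = 617.
Raw shares: Becker 258/617 × $6,150 = 2,571.64; Lindqvist 173/617 × $6,150 = 1,724.39; Nwosu 186/617 × $6,150 = 1,853.97.
After rounding ($50): Becker $2,550; Lindqvist $1,700; Nwosu $1,850. Sum = $6,100.
Difference $6,150 − $6,100 = +$50 applied to largest days (Becker): Becker becomes $2,600.

Becker: $2,600 | Lindqvist: $1,700 | Nwosu: $1,850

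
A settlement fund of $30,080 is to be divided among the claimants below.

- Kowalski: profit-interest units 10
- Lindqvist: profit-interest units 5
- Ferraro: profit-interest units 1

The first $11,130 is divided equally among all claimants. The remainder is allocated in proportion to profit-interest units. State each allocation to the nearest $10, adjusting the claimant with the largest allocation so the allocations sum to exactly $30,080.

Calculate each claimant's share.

Kowalski: $15,560; Lindqvist: $9,630; Ferraro: $4,890

$11,130 shared equally gives $3,710 per claimant.
Remainder $18,950 by profit-interest units (total 16): Kowalski 11,843.75 → $11,840; Lindqvist 5,921.88 → $5,920; Ferraro 1,184.38 → $1,180.
Rounding difference +$10 on remainder applied to Kowalski.
Totals: Kowalski $3,710 + $11,850 = $15,560; Lindqvist $3,710 + $5,920 = $9,630; Ferraro $3,710 + $1,180 = $4,890.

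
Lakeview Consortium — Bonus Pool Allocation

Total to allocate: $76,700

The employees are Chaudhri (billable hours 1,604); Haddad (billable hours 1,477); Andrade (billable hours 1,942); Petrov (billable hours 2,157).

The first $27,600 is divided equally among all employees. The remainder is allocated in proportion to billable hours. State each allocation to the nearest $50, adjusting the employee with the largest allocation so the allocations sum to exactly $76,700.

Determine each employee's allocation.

Chaudhri: $17,850 · Haddad: $17,000 · Andrade: $20,200 · Petrov: $21,650

Equal tier: $27,600 ÷ 4 = $6,900 apiece.
Remainder $49,100 by billable hours (total 7,180): Chaudhri 10,968.86 → $10,950; Haddad 10,100.38 → $10,100; Andrade 13,280.25 → $13,300; Petrov 14,750.52 → $14,750.
Totals: Chaudhri $6,900 + $10,950 = $17,850; Haddad $6,900 + $10,100 = $17,000; Andrade $6,900 + $13,300 = $20,200; Petrov $6,900 + $14,750 = $21,650.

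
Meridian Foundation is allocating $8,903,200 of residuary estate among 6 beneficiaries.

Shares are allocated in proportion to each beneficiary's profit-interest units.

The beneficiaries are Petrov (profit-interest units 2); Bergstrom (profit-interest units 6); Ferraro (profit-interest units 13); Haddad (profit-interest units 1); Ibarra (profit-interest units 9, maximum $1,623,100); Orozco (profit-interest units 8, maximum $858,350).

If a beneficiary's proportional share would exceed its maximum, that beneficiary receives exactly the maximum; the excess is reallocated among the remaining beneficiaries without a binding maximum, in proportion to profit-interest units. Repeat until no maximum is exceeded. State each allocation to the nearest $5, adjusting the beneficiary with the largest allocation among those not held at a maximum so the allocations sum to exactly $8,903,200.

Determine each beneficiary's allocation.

Petrov: $583,795 · Bergstrom: $1,751,385 · Ferraro: $3,794,670 · Haddad: $291,900 · Ibarra: $1,623,100 · Orozco: $858,350

Combined profit-interest units = 39.
Pro-rata shares before constraints: Petrov 456,574.36; Bergstrom 1,369,723.08; Ferraro 2,967,733.33; Haddad 228,287.18; Ibarra 2,054,584.62; Orozco 1,826,297.44.
Cap binds for Ibarra ($1,623,100), Orozco ($858,350); residual $6,421,750 reallocated over remaining profit-interest units 22.
Redistributed shares: Petrov 583,795.45 → $583,795; Bergstrom 1,751,386.36 → $1,751,385; Ferraro 3,794,670.45 → $3,794,670; Haddad 291,897.73 → $291,900.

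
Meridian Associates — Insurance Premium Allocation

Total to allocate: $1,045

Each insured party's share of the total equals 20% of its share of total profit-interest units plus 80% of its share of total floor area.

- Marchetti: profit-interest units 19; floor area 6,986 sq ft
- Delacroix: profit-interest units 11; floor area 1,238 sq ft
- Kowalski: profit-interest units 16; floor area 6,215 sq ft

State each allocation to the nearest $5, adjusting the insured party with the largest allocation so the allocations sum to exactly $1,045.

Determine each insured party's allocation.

Marchetti: $490 | Delacroix: $120 | Kowalski: $435

Totals — profit-interest units 46, floor area 14,439.
Combined weights (20% profit-interest units + 80% floor area): Marchetti 0.4697; Delacroix 0.1164; Kowalski 0.4139.
Unrounded shares: Marchetti 490.81; Delacroix 121.66; Kowalski 432.54.
Rounded to nearest $5: Marchetti $490; Delacroix $120; Kowalski $435. Sum = $1,045.
Sum already equals the total — no adjustment.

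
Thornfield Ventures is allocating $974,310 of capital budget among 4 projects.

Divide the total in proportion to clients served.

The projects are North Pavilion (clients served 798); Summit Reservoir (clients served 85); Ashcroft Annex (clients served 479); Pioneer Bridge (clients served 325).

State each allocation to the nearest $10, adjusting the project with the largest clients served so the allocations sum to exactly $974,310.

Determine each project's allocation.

Sum of clients served: 798 + 85 + 479 + 325 = 1,687.
Pro-rata amounts: North Pavilion 460,876.93; Summit Reservoir 49,090.90; Ashcroft Annex 276,641.67; Pioneer Bridge 187,700.50.
At nearest $10: North Pavilion $460,880; Summit Reservoir $49,090; Ashcroft Annex $276,640; Pioneer Bridge $187,700. Sum = $974,310.
Rounded total matches; no reconciliation needed.

North Pavilion: $460,880; Summit Reservoir: $49,090; Ashcroft Annex: $276,640; Pioneer Bridge: $187,700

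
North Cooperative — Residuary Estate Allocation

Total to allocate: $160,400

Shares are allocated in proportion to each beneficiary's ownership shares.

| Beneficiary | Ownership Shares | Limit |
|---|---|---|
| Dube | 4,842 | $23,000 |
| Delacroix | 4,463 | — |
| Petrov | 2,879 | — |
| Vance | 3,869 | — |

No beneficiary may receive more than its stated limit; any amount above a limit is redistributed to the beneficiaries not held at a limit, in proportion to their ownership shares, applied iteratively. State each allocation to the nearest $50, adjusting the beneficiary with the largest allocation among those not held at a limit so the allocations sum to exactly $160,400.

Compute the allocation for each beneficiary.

Sum of ownership shares: 16,053.
Pro-rata shares before constraints: Dube 48,380.79; Delacroix 44,593.86; Petrov 28,766.69; Vance 38,658.67.
Held at cap: Dube ($23,000); remaining pool $137,400 reallocated over remaining ownership shares 11,211.
Redistributed shares: Delacroix 54,697.73 → $54,700; Petrov 35,284.51 → $35,300; Vance 47,417.77 → $47,400.

Dube: $23,000 | Delacroix: $54,700 | Petrov: $35,300 | Vance: $47,400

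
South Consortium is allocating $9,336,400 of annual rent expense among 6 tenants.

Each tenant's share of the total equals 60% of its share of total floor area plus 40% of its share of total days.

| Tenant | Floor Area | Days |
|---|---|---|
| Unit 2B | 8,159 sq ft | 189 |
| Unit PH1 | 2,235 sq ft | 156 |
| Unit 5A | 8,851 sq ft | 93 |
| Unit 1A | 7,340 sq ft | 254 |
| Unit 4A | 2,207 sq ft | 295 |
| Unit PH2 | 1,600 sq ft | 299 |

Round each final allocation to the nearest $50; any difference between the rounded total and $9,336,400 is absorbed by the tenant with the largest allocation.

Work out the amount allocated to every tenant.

Totals — floor area 30,392, days 1,286.
Blended shares (60% floor area + 40% days): Unit 2B 0.2199; Unit PH1 0.0926; Unit 5A 0.2037; Unit 1A 0.2239; Unit 4A 0.1353; Unit PH2 0.1246.
Unrounded shares: Unit 2B 2,052,721.62; Unit PH1 864,980.15; Unit 5A 1,901,485.56; Unit 1A 2,090,524.71; Unit 4A 1,263,476.93; Unit PH2 1,163,211.01.
After rounding ($50): Unit 2B $2,052,700; Unit PH1 $865,000; Unit 5A $1,901,500; Unit 1A $2,090,500; Unit 4A $1,263,500; Unit PH2 $1,163,200. Sum = $9,336,400.
Sum already equals the total — no adjustment.

Unit 2B: $2,052,700; Unit PH1: $865,000; Unit 5A: $1,901,500; Unit 1A: $2,090,500; Unit 4A: $1,263,500; Unit PH2: $1,163,200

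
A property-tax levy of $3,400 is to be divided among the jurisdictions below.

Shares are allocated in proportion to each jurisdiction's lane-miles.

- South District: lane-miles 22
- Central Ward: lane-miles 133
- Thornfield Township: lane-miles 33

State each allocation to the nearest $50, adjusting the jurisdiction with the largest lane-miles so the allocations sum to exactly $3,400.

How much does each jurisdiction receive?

Lane-miles total: 22 + 133 + 33 = 188.
Unrounded shares: South District 397.87; Central Ward 2,405.32; Thornfield Township 596.81.
After rounding ($50): South District $400; Central Ward $2,400; Thornfield Township $600. Sum = $3,400.
Rounded total matches; no reconciliation needed.

South District: $400 | Central Ward: $2,400 | Thornfield Township: $600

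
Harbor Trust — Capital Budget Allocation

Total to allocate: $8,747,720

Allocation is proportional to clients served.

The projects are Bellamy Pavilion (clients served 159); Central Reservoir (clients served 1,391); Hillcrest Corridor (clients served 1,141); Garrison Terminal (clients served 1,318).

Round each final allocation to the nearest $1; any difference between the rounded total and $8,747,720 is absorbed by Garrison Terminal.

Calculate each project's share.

Bellamy Pavilion: $346,941 | Central Reservoir: $3,035,190 | Hillcrest Corridor: $2,489,685 | Garrison Terminal: $2,875,904

Sum of clients served: 4,009.
Pro-rata amounts: Bellamy Pavilion 159/4,009 × $8,747,720 = 346,941.25; Central Reservoir 1,391/4,009 × $8,747,720 = 3,035,190.45; Hillcrest Corridor 1,141/4,009 × $8,747,720 = 2,489,685.34; Garrison Terminal 1,318/4,009 × $8,747,720 = 2,875,902.96.
At nearest $1: Bellamy Pavilion $346,941; Central Reservoir $3,035,190; Hillcrest Corridor $2,489,685; Garrison Terminal $2,875,903. Sum = $8,747,719.
Difference $8,747,720 − $8,747,719 = +$1 applied to Garrison Terminal: Garrison Terminal becomes $2,875,904.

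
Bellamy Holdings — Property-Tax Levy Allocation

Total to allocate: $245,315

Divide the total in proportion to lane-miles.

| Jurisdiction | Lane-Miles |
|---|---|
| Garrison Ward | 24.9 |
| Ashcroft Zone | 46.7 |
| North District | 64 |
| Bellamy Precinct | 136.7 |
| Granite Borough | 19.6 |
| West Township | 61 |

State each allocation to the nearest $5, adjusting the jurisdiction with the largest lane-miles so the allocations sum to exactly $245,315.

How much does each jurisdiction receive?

Garrison Ward: $17,310 · Ashcroft Zone: $32,465 · North District: $44,490 · Bellamy Precinct: $95,020 · Granite Borough: $13,625 · West Township: $42,405

Combined lane-miles = 352.9.
Pro-rata amounts: Garrison Ward 24.9/352.9 × $245,315 = 17,308.99; Ashcroft Zone 46.7/352.9 × $245,315 = 32,463.05; North District 64/352.9 × $245,315 = 44,488.98; Bellamy Precinct 136.7/352.9 × $245,315 = 95,025.67; Granite Borough 19.6/352.9 × $245,315 = 13,624.75; West Township 61/352.9 × $245,315 = 42,403.56.
Rounded to nearest $5: Garrison Ward $17,310; Ashcroft Zone $32,465; North District $44,490; Bellamy Precinct $95,025; Granite Borough $13,625; West Township $42,405. Sum = $245,320.
Difference $245,315 − $245,320 = −$5 applied to largest lane-miles (Bellamy Precinct): Bellamy Precinct becomes $95,020.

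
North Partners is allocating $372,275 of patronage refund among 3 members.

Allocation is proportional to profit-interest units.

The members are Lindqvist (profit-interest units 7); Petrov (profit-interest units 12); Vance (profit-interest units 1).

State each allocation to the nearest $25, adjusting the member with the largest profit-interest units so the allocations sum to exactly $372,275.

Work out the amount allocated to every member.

Lindqvist: $130,300; Petrov: $223,350; Vance: $18,625

Total profit-interest units = 20.
Unrounded shares: Lindqvist 7/20 × $372,275 = 130,296.25; Petrov 12/20 × $372,275 = 223,365.00; Vance 1/20 × $372,275 = 18,613.75.
At nearest $25: Lindqvist $130,300; Petrov $223,375; Vance $18,625. Sum = $372,300.
Difference $372,275 − $372,300 = −$25 applied to largest profit-interest units (Petrov): Petrov becomes $223,350.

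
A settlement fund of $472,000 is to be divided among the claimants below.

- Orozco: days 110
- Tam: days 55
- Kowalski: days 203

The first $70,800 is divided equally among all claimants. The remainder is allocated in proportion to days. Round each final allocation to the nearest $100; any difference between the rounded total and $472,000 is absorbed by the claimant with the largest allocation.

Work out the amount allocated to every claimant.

$70,800 shared equally gives $23,600 per claimant.
Remainder $401,200 by days (total 368): Orozco 119,923.91 → $119,900; Tam 59,961.96 → $60,000; Kowalski 221,314.13 → $221,300.
Totals: Orozco $23,600 + $119,900 = $143,500; Tam $23,600 + $60,000 = $83,600; Kowalski $23,600 + $221,300 = $244,900.

Orozco: $143,500; Tam: $83,600; Kowalski: $244,900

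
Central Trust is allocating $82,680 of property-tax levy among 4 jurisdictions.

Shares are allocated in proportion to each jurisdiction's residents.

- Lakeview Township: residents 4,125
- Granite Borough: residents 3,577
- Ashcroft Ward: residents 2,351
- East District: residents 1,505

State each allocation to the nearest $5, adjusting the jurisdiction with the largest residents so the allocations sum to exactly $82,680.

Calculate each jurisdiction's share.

Residents total: 11,558.
Proportional shares: Lakeview Township 4,125/11,558 × $82,680 = 29,508.13; Granite Borough 3,577/11,558 × $82,680 = 25,588.02; Ashcroft Ward 2,351/11,558 × $82,680 = 16,817.85; East District 1,505/11,558 × $82,680 = 10,766.00.
Rounded to nearest $5: Lakeview Township $29,510; Granite Borough $25,590; Ashcroft Ward $16,820; East District $10,765. Sum = $82,685.
Difference $82,680 − $82,685 = −$5 applied to largest residents (Lakeview Township): Lakeview Township becomes $29,505.

Lakeview Township: $29,505 | Granite Borough: $25,590 | Ashcroft Ward: $16,820 | East District: $10,765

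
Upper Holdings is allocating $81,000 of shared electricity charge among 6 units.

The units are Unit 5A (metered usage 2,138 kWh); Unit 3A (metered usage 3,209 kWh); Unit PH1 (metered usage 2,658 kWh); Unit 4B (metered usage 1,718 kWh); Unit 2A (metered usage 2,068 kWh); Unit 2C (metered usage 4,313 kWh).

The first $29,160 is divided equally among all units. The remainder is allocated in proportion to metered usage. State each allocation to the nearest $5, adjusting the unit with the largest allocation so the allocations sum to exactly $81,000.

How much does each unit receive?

$29,160 shared equally gives $4,860 per unit.
Remainder $51,840 by metered usage (total 16,104): Unit 5A 6,882.38 → $6,880; Unit 3A 10,330.01 → $10,330; Unit PH1 8,556.30 → $8,555; Unit 4B 5,530.37 → $5,530; Unit 2A 6,657.05 → $6,655; Unit 2C 13,883.87 → $13,885.
Rounding difference +$5 on remainder applied to Unit 2C.
Totals: Unit 5A $4,860 + $6,880 = $11,740; Unit 3A $4,860 + $10,330 = $15,190; Unit PH1 $4,860 + $8,555 = $13,415; Unit 4B $4,860 + $5,530 = $10,390; Unit 2A $4,860 + $6,655 = $11,515; Unit 2C $4,860 + $13,890 = $18,750.

Unit 5A: $11,740 · Unit 3A: $15,190 · Unit PH1: $13,415 · Unit 4B: $10,390 · Unit 2A: $11,515 · Unit 2C: $18,750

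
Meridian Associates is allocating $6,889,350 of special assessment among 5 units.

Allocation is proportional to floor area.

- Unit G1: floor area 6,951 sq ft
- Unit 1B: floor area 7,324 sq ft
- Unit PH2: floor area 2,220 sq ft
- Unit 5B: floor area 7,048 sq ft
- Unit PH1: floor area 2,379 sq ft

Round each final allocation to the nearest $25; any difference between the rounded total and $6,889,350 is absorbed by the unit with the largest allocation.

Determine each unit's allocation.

Combined floor area = 25,922.
Raw shares: Unit G1 6,951/25,922 × $6,889,350 = 1,847,383.38; Unit 1B 7,324/25,922 × $6,889,350 = 1,946,516.45; Unit PH2 2,220/25,922 × $6,889,350 = 590,014.54; Unit 5B 7,048/25,922 × $6,889,350 = 1,873,163.29; Unit PH1 2,379/25,922 × $6,889,350 = 632,272.34.
After rounding ($25): Unit G1 $1,847,375; Unit 1B $1,946,525; Unit PH2 $590,025; Unit 5B $1,873,175; Unit PH1 $632,275. Sum = $6,889,375.
Difference $6,889,350 − $6,889,375 = −$25 applied to largest allocation (Unit 1B): Unit 1B becomes $1,946,500.

Unit G1: $1,847,375 · Unit 1B: $1,946,500 · Unit PH2: $590,025 · Unit 5B: $1,873,175 · Unit PH1: $632,275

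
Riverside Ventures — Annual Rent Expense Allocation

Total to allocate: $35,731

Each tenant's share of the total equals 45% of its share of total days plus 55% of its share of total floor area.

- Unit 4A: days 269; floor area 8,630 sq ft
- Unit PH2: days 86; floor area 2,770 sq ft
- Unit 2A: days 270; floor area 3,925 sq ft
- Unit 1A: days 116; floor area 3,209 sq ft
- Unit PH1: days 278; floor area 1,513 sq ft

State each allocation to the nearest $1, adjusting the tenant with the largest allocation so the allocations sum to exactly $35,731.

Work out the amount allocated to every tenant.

Days total 1,019; floor area total 20,047.
Blended shares (45% days + 55% floor area): Unit 4A 0.3556; Unit PH2 0.1140; Unit 2A 0.2269; Unit 1A 0.1393; Unit PH1 0.1643.
Proportional shares: Unit 4A 12,704.57; Unit PH2 4,072.43; Unit 2A 8,108.04; Unit 1A 4,976.16; Unit PH1 5,869.79.
At nearest $1: Unit 4A $12,705; Unit PH2 $4,072; Unit 2A $8,108; Unit 1A $4,976; Unit PH1 $5,870. Sum = $35,731.
No rounding difference to absorb.

Unit 4A: $12,705 · Unit PH2: $4,072 · Unit 2A: $8,108 · Unit 1A: $4,976 · Unit PH1: $5,870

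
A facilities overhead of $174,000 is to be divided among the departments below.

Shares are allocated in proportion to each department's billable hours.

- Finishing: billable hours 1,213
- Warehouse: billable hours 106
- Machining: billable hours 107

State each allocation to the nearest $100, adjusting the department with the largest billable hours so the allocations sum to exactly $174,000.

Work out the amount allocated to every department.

Finishing: $148,000 · Warehouse: $12,900 · Machining: $13,100

Billable hours total: 1,213 + 106 + 107 = 1,426.
Unrounded shares: Finishing 148,009.82; Warehouse 12,934.08; Machining 13,056.10.
Rounded to nearest $100: Finishing $148,000; Warehouse $12,900; Machining $13,100. Sum = $174,000.
No rounding difference to absorb.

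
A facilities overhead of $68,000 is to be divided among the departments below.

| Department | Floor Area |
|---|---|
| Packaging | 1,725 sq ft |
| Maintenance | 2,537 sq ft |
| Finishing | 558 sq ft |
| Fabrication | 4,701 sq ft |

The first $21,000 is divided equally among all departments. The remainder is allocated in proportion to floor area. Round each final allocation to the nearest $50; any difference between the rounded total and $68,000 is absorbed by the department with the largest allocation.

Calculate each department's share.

Packaging: $13,750 | Maintenance: $17,750 | Finishing: $8,000 | Fabrication: $28,500

First tranche $21,000 split equally: $5,250 each.
Remainder $47,000 by floor area (total 9,521): Packaging 8,515.39 → $8,500; Maintenance 12,523.79 → $12,500; Finishing 2,754.54 → $2,750; Fabrication 23,206.28 → $23,200.
Rounding difference +$50 on remainder applied to Fabrication.
Totals: Packaging $5,250 + $8,500 = $13,750; Maintenance $5,250 + $12,500 = $17,750; Finishing $5,250 + $2,750 = $8,000; Fabrication $5,250 + $23,250 = $28,500.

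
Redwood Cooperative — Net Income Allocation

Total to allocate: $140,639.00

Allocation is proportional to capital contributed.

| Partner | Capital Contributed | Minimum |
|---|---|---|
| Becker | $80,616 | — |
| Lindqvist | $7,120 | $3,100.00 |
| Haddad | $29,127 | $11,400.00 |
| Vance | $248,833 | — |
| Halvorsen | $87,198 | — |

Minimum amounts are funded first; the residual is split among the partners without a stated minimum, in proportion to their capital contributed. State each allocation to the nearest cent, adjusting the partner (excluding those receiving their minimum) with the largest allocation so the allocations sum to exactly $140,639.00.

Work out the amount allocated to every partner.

Minimums first: Lindqvist $3,100.00; Haddad $11,400.00. Remaining pool $126,139.00.
Remaining pool split over remaining capital contributed 416,647: Becker 24,406.3239 → $24,406.32; Vance 75,333.6656 → $75,333.67; Halvorsen 26,399.0105 → $26,399.01.

Becker: $24,406.32 · Lindqvist: $3,100.00 · Haddad: $11,400.00 · Vance: $75,333.67 · Halvorsen: $26,399.01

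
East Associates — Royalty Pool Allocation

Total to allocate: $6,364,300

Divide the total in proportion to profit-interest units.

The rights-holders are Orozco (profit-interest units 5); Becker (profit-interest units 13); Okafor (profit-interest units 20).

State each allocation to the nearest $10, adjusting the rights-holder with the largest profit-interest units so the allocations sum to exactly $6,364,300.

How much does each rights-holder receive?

Sum of profit-interest units: 5 + 13 + 20 = 38.
Pro-rata amounts: Orozco 837,407.89; Becker 2,177,260.53; Okafor 3,349,631.58.
At nearest $10: Orozco $837,410; Becker $2,177,260; Okafor $3,349,630. Sum = $6,364,300.
No rounding difference to absorb.

Orozco: $837,410 · Becker: $2,177,260 · Okafor: $3,349,630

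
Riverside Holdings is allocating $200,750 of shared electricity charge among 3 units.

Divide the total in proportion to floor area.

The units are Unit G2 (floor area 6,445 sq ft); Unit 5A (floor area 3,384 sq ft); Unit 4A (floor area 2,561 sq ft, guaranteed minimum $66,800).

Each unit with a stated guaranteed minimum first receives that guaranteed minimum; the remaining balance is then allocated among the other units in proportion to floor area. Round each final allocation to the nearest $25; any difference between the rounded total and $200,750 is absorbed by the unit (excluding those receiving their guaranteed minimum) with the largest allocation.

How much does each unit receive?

Fund the minimums — Unit 4A $66,800. Balance $133,950.
Balance split over remaining floor area 9,829: Unit G2 87,832.71 → $87,825; Unit 5A 46,117.29 → $46,125.

Unit G2: $87,825; Unit 5A: $46,125; Unit 4A: $66,800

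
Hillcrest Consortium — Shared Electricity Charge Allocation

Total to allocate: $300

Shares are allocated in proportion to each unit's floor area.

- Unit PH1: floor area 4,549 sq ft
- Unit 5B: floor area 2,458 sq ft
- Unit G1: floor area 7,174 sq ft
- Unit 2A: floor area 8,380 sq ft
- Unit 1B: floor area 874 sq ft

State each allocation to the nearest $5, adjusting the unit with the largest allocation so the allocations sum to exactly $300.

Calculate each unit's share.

Unit PH1: $60 · Unit 5B: $30 · Unit G1: $90 · Unit 2A: $110 · Unit 1B: $10

Combined floor area = 23,435.
Pro-rata amounts: Unit PH1 4,549/23,435 × $300 = 58.23; Unit 5B 2,458/23,435 × $300 = 31.47; Unit G1 7,174/23,435 × $300 = 91.84; Unit 2A 8,380/23,435 × $300 = 107.28; Unit 1B 874/23,435 × $300 = 11.19.
At nearest $5: Unit PH1 $60; Unit 5B $30; Unit G1 $90; Unit 2A $105; Unit 1B $10. Sum = $295.
Difference $300 − $295 = +$5 applied to largest allocation (Unit 2A): Unit 2A becomes $110.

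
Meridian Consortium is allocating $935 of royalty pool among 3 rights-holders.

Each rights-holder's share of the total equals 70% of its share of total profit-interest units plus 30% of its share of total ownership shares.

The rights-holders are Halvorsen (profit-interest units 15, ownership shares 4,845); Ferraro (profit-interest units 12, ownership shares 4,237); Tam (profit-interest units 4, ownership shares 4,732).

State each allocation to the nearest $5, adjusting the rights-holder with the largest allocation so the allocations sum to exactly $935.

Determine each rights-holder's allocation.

Halvorsen: $415 · Ferraro: $340 · Tam: $180

Profit-interest units total 31; ownership shares total 13,814.
Composite weights (70% profit-interest units + 30% ownership shares): Halvorsen 0.4439; Ferraro 0.3630; Tam 0.1931.
Pro-rata amounts: Halvorsen 415.07; Ferraro 339.39; Tam 180.54.
Rounded to nearest $5: Halvorsen $415; Ferraro $340; Tam $180. Sum = $935.
No rounding difference to absorb.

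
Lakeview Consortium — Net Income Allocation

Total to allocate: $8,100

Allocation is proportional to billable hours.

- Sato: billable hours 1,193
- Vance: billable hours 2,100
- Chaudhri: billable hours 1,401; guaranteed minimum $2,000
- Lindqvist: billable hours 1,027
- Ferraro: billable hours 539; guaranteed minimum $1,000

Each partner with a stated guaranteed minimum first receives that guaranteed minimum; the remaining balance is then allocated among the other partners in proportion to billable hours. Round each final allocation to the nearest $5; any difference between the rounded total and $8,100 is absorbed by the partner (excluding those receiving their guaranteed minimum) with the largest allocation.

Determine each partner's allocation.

Guaranteed amounts: Chaudhri $2,000; Ferraro $1,000. Remaining pool $5,100.
Remaining pool split over remaining billable hours 4,320: Sato 1,408.40 → $1,410; Vance 2,479.17 → $2,480; Lindqvist 1,212.43 → $1,210.

Sato: $1,410 · Vance: $2,480 · Chaudhri: $2,000 · Lindqvist: $1,210 · Ferraro: $1,000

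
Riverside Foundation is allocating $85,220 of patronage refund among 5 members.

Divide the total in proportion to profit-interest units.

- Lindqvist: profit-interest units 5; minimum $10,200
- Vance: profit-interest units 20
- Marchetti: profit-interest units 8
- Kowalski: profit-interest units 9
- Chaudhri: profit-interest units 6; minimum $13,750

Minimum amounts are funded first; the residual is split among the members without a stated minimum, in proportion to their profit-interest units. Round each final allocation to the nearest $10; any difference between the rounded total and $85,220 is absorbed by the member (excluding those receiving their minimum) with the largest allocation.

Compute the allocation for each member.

Lindqvist: $10,200 | Vance: $33,120 | Marchetti: $13,250 | Kowalski: $14,900 | Chaudhri: $13,750

Minimums first: Lindqvist $10,200; Chaudhri $13,750. Residual $61,270.
Residual split over remaining profit-interest units 37: Vance 33,118.92 → $33,120; Marchetti 13,247.57 → $13,250; Kowalski 14,903.51 → $14,900.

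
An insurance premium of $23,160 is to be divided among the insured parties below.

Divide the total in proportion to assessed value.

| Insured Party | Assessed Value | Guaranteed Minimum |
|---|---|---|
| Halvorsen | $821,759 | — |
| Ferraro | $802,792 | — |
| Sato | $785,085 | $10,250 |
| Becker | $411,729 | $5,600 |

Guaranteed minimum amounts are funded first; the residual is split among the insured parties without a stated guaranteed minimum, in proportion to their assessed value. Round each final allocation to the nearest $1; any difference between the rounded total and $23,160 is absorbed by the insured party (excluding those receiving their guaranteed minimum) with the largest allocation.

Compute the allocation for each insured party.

Halvorsen: $3,698 · Ferraro: $3,612 · Sato: $10,250 · Becker: $5,600

Minimums first: Sato $10,250; Becker $5,600. Remaining pool $7,310.
Remaining pool split over remaining assessed value 1,624,551: Halvorsen 3,697.67 → $3,698; Ferraro 3,612.33 → $3,612.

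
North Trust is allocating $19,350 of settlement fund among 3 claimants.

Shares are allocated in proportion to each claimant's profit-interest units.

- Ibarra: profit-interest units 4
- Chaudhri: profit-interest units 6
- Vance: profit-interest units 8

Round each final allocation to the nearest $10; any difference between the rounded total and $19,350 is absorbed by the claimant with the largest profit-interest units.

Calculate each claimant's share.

Sum of profit-interest units: 4 + 6 + 8 = 18.
Raw shares: Ibarra 4,300.00; Chaudhri 6,450.00; Vance 8,600.00.
At nearest $10: Ibarra $4,300; Chaudhri $6,450; Vance $8,600. Sum = $19,350.
No rounding difference to absorb.

Ibarra: $4,300; Chaudhri: $6,450; Vance: $8,600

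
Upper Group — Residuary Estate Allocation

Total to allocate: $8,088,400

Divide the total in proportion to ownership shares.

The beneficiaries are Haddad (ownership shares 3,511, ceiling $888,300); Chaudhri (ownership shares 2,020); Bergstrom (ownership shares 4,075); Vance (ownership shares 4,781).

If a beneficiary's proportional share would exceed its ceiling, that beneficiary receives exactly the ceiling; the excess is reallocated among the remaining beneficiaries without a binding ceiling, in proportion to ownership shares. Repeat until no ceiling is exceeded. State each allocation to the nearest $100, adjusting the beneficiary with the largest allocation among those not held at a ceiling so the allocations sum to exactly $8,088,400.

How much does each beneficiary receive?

Sum of ownership shares: 14,387.
Pro-rata shares before constraints: Haddad 1,973,891.18; Chaudhri 1,135,648.02; Bergstrom 2,290,973.10; Vance 2,687,887.70.
Capped: Haddad ($888,300); residual $7,200,100 reallocated over remaining ownership shares 10,876.
Shares after redistribution: Chaudhri 1,337,274.92 → $1,337,300; Bergstrom 2,697,720.44 → $2,697,700; Vance 3,165,104.64 → $3,165,100.

Haddad: $888,300 | Chaudhri: $1,337,300 | Bergstrom: $2,697,700 | Vance: $3,165,100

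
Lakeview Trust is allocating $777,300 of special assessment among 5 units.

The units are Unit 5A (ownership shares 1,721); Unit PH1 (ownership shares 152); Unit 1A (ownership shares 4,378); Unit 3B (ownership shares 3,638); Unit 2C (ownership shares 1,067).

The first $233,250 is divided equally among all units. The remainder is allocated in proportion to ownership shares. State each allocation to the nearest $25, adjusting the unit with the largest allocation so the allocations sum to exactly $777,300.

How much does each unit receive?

First tranche $233,250 split equally: $46,650 each.
Remainder $544,050 by ownership shares (total 10,956): Unit 5A 85,460.94 → $85,450; Unit PH1 7,547.97 → $7,550; Unit 1A 217,401.51 → $217,400; Unit 3B 180,654.79 → $180,650; Unit 2C 52,984.79 → $52,975.
Rounding difference +$25 on remainder applied to Unit 1A.
Totals: Unit 5A $46,650 + $85,450 = $132,100; Unit PH1 $46,650 + $7,550 = $54,200; Unit 1A $46,650 + $217,425 = $264,075; Unit 3B $46,650 + $180,650 = $227,300; Unit 2C $46,650 + $52,975 = $99,625.

Unit 5A: $132,100 · Unit PH1: $54,200 · Unit 1A: $264,075 · Unit 3B: $227,300 · Unit 2C: $99,625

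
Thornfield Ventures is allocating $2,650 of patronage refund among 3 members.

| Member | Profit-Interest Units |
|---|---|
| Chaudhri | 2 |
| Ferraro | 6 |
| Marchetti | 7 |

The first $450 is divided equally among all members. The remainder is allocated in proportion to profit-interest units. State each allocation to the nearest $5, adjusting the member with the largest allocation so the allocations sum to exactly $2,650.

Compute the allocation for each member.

Chaudhri: $445 · Ferraro: $1,030 · Marchetti: $1,175

Equal tier: $450 ÷ 3 = $150 apiece.
Remainder $2,200 by profit-interest units (total 15): Chaudhri 293.33 → $295; Ferraro 880.00 → $880; Marchetti 1,026.67 → $1,025.
Totals: Chaudhri $150 + $295 = $445; Ferraro $150 + $880 = $1,030; Marchetti $150 + $1,025 = $1,175.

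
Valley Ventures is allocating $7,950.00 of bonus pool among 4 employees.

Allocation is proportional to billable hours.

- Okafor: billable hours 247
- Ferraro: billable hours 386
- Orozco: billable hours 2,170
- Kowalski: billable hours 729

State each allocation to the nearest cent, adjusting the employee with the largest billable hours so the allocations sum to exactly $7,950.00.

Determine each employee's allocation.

Okafor: $555.96; Ferraro: $868.83; Orozco: $4,884.34; Kowalski: $1,640.87

Combined billable hours = 247 + 386 + 2,170 + 729 = 3,532.
Proportional shares: Okafor 555.9598; Ferraro 868.8279; Orozco 4,884.3431; Kowalski 1,640.8692.
At nearest cent: Okafor $555.96; Ferraro $868.83; Orozco $4,884.34; Kowalski $1,640.87. Sum = $7,950.00.
Rounded total matches; no reconciliation needed.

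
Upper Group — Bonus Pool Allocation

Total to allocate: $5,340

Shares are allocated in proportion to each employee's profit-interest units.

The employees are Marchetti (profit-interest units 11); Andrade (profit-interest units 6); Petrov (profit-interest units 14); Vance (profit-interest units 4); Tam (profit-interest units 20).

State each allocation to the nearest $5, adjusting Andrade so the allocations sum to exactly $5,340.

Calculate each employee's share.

Marchetti: $1,070 · Andrade: $580 · Petrov: $1,360 · Vance: $390 · Tam: $1,940

Total profit-interest units = 55.
Unrounded shares: Marchetti 11/55 × $5,340 = 1,068.00; Andrade 6/55 × $5,340 = 582.55; Petrov 14/55 × $5,340 = 1,359.27; Vance 4/55 × $5,340 = 388.36; Tam 20/55 × $5,340 = 1,941.82.
After rounding ($5): Marchetti $1,070; Andrade $585; Petrov $1,360; Vance $390; Tam $1,940. Sum = $5,345.
Difference $5,340 − $5,345 = −$5 applied to Andrade: Andrade becomes $580.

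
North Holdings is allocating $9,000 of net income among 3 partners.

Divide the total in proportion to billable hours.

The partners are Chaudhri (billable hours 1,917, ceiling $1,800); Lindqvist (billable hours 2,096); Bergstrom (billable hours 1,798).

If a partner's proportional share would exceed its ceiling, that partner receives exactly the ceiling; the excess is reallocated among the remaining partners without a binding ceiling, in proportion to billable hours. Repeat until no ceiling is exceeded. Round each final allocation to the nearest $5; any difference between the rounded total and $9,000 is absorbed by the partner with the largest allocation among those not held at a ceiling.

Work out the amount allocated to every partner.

Chaudhri: $1,800 · Lindqvist: $3,875 · Bergstrom: $3,325

Billable hours total: 5,811.
Unconstrained shares: Chaudhri 2,969.02; Lindqvist 3,246.26; Bergstrom 2,784.72.
Cap binds for Chaudhri ($1,800); balance $7,200 reallocated over remaining billable hours 3,894.
Redistributed shares: Lindqvist 3,875.50 → $3,875; Bergstrom 3,324.50 → $3,325.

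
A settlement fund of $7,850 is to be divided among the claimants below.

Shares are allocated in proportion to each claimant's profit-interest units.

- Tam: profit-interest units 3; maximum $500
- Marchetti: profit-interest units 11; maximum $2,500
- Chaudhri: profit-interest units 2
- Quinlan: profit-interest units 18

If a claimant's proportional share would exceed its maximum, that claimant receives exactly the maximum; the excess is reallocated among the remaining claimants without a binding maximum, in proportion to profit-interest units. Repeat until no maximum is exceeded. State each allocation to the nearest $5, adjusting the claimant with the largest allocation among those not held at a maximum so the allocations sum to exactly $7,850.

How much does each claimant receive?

Tam: $500 | Marchetti: $2,500 | Chaudhri: $485 | Quinlan: $4,365

Total profit-interest units = 34.
Unconstrained shares: Tam 692.65; Marchetti 2,539.71; Chaudhri 461.76; Quinlan 4,155.88.
Cap binds for Tam ($500), Marchetti ($2,500); residual $4,850 reallocated over remaining profit-interest units 20.
Shares after redistribution: Chaudhri 485.00 → $485; Quinlan 4,365.00 → $4,365.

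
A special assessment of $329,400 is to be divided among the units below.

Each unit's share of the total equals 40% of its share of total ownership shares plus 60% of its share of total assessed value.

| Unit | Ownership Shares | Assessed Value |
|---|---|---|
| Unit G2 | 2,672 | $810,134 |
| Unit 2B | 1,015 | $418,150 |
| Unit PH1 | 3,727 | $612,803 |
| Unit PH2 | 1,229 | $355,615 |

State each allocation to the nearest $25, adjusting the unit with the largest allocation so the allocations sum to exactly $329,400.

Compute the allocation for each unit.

Unit G2: $113,625 · Unit 2B: $53,100 · Unit PH1: $111,950 · Unit PH2: $50,725

Totals — ownership shares 8,643, assessed value 2,196,702.
Blended shares (40% ownership shares + 60% assessed value): Unit G2 0.3449; Unit 2B 0.1612; Unit PH1 0.3399; Unit PH2 0.1540.
Unrounded shares: Unit G2 113,622.62; Unit 2B 53,094.85; Unit PH1 111,951.67; Unit PH2 50,730.87.
At nearest $25: Unit G2 $113,625; Unit 2B $53,100; Unit PH1 $111,950; Unit PH2 $50,725. Sum = $329,400.
Rounded total matches; no reconciliation needed.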